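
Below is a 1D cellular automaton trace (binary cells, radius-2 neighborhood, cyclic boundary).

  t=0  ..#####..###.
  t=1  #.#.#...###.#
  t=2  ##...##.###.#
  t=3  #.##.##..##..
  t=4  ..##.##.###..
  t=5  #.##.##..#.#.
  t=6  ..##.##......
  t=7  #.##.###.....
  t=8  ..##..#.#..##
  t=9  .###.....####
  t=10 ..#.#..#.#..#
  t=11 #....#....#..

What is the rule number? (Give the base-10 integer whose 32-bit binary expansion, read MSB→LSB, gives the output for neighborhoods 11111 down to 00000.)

  #####|#  b31=1 t=0,i=4
  ####.|.  b30=0 t=0,i=5
  ###.#|#  b29=1 t=1,i=10
  ###..|.  b28=0 t=0,i=6
  ##.##|.  b27=0 t=1,i=11
  ##.#.|#  b26=1 t=1,i=1
  ##..#|.  b25=0 t=0,i=7
  ##...|#  b24=1 t=0,i=12
  #.###|.  b23=0 t=2,i=8
  #.##.|#  b22=1 t=1,i=12
  #.#.#|.  b21=0 t=1,i=2
  #.#..|.  b20=0 t=1,i=4
  #..##|#  b19=1 t=0,i=8
  #..#.|.  b18=0 t=3,i=12
  #...#|#  b17=1 t=0,i=0
  #....|.  b16=0 t=4,i=12
  .####|.  b15=0 t=0,i=3
  .###.|#  b14=1 t=0,i=10
  .##.#|#  b13=1 t=1,i=0
  .##..|#  b12=1 t=3,i=6
  .#.##|.  b11=0 t=3,i=1
  .#.#.|.  b10=0 t=1,i=3
  .#..#|#  b9=1 t=8,i=9
  .#...|#  b8=1 t=1,i=5
  ..###|#  b7=1 t=0,i=2
  ..##.|#  b6=1 t=2,i=5
  ..#.#|.  b5=0 t=3,i=0
  ..#..|.  b4=0 t=10,i=12
  ...##|.  b3=0 t=0,i=1
  ...#.|#  b2=1 t=7,i=12
  ....#|#  b1=1 t=4,i=0
  .....|.  b0=0 t=6,i=9
  bits 10100101010010100111001111000110 = 2773119942

2773119942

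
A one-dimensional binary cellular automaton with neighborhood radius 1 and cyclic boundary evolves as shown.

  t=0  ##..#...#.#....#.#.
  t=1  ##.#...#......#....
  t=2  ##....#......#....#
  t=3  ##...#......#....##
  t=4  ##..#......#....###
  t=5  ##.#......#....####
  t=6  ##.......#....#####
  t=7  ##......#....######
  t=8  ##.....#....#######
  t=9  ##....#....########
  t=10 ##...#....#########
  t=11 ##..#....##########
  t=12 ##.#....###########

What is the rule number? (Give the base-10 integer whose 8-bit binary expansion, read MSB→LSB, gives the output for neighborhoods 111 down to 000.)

  [7] ### => #  t=2,i=0
  [6] ##. => #  t=0,i=1
  [5] #.# => .  t=0,i=9
  [4] #.. => .  t=0,i=2
  [3] .## => #  t=0,i=0
  [2] .#. => .  t=0,i=4
  [1] ..# => #  t=0,i=3
  [0] ... => .  t=0,i=6
  bits 11001010 = 202

202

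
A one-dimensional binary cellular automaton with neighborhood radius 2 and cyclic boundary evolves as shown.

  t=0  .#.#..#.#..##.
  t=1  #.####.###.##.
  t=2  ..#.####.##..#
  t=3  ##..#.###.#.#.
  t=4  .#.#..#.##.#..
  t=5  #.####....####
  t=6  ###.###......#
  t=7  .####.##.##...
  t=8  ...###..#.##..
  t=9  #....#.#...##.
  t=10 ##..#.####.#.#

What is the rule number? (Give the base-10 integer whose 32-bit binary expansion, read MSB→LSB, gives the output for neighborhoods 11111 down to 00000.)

2106988357

  [31] ##### => .  t=5,i=12
  [30] ####. => #  t=1,i=4
  [29] ###.# => #  t=1,i=5
  [28] ###.. => #  t=5,i=5
  [27] ##.## => #  t=1,i=6
  [26] ##.#. => #  t=1,i=13
  [25] ##..# => .  t=0,i=13
  [24] ##... => #  t=5,i=6
  [23] #.### => #  t=1,i=2
  [22] #.##. => .  t=1,i=11
  [21] #.#.# => .  t=1,i=0
  [20] #.#.. => #  t=0,i=3
  [19] #..## => .  t=0,i=10
  [18] #..#. => #  t=0,i=0
  [17] #...# => #  t=4,i=13
  [16] #.... => .  t=5,i=7
  [15] .#### => .  t=1,i=3
  [14] .###. => .  t=1,i=8
  [13] .##.# => .  t=1,i=12
  [12] .##.. => #  t=0,i=12
  [11] .#.## => .  t=1,i=1
  [10] .#.#. => #  t=0,i=2
  [9] .#..# => #  t=0,i=4
  [8] .#... => #  t=4,i=12
  [7] ..### => .  t=5,i=10
  [6] ..##. => #  t=0,i=11
  [5] ..#.# => .  t=0,i=1
  [4] ..#.. => .  t=2,i=13
  [3] ...## => .  t=5,i=9
  [2] ...#. => #  t=4,i=0
  [1] ....# => .  t=5,i=8
  [0] ..... => #  t=6,i=9
  bits 01111101100101100001011101000101 = 2106988357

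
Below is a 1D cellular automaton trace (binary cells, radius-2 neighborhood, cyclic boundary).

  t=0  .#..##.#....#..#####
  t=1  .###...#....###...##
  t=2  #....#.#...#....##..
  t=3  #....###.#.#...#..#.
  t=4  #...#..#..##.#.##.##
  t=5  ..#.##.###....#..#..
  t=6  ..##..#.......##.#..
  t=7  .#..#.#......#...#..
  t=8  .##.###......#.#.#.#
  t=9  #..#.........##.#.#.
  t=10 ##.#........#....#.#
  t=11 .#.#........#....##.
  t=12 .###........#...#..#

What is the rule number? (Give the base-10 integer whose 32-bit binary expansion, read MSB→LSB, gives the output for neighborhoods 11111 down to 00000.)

1780092472

  #####|.  b31=0 t=0,i=17
  ####.|#  b30=1 t=0,i=18
  ###.#|#  b29=1 t=0,i=19
  ###..|.  b28=0 t=1,i=3
  ##.##|#  b27=1 t=1,i=0
  ##.#.|.  b26=0 t=0,i=0
  ##..#|#  b25=1 t=2,i=18
  ##...|.  b24=0 t=1,i=4
  #.###|.  b23=0 t=1,i=1
  #.##.|.  b22=0 t=4,i=15
  #.#.#|.  b21=0 t=3,i=9
  #.#..|#  b20=1 t=0,i=1
  #..##|#  b19=1 t=0,i=3
  #..#.|.  b18=0 t=2,i=19
  #...#|#  b17=1 t=1,i=5
  #....|.  b16=0 t=0,i=9
  .####|.  b15=0 t=0,i=16
  .###.|.  b14=0 t=1,i=2
  .##.#|.  b13=0 t=0,i=5
  .##..|.  b12=0 t=2,i=17
  .#.##|#  b11=1 t=4,i=14
  .#.#.|#  b10=1 t=2,i=6
  .#..#|#  b9=1 t=0,i=2
  .#...|.  b8=0 t=0,i=8
  ..###|.  b7=0 t=0,i=15
  ..##.|.  b6=0 t=0,i=4
  ..#.#|#  b5=1 t=2,i=5
  ..#..|#  b4=1 t=0,i=12
  ...##|#  b3=1 t=1,i=11
  ...#.|.  b2=0 t=0,i=11
  ....#|.  b1=0 t=0,i=10
  .....|.  b0=0 t=6,i=9
  bits 01101010000110100000111000111000 = 1780092472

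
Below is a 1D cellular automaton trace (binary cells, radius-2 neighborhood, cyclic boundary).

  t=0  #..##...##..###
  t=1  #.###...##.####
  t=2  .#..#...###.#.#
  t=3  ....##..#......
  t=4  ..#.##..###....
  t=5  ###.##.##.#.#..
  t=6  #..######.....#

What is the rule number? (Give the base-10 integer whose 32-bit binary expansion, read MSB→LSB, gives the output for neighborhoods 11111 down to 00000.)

  #####|.  b31=0 t=1,i=13
  ####.|#  b30=1 t=0,i=14
  ###.#|.  b29=0 t=1,i=0
  ###..|#  b28=1 t=0,i=0
  ##.##|#  b27=1 t=1,i=1
  ##.#.|.  b26=0 t=2,i=11
  ##..#|.  b25=0 t=0,i=1
  ##...|.  b24=0 t=0,i=5
  #.###|.  b23=0 t=1,i=2
  #.##.|#  b22=1 t=4,i=4
  #.#.#|.  b21=0 t=2,i=12
  #.#..|.  b20=0 t=2,i=1
  #..##|#  b19=1 t=0,i=2
  #..#.|.  b18=0 t=2,i=3
  #...#|.  b17=0 t=0,i=6
  #....|#  b16=1 t=3,i=10
  .####|#  b15=1 t=0,i=13
  .###.|.  b14=0 t=1,i=3
  .##.#|#  b13=1 t=1,i=9
  .##..|#  b12=1 t=0,i=4
  .#.##|.  b11=0 t=4,i=3
  .#.#.|.  b10=0 t=2,i=0
  .#..#|.  b9=0 t=2,i=2
  .#...|#  b8=1 t=2,i=5
  ..###|#  b7=1 t=0,i=12
  ..##.|#  b6=1 t=0,i=3
  ..#.#|#  b5=1 t=4,i=2
  ..#..|#  b4=1 t=2,i=4
  ...##|.  b3=0 t=0,i=7
  ...#.|#  b2=1 t=4,i=1
  ....#|#  b1=1 t=3,i=2
  .....|.  b0=0 t=3,i=0
  bits 01011000010010011011000111110110 = 1481224694

1481224694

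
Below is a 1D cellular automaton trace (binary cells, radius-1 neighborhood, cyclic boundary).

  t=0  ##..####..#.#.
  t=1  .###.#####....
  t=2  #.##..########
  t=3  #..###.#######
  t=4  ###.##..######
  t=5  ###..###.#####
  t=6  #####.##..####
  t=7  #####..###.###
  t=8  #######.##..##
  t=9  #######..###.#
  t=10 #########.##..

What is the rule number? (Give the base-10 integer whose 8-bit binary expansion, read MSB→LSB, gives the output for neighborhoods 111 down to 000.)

211

  ###|#  b7=1 t=0,i=5
  ##.|#  b6=1 t=0,i=1
  #.#|.  b5=0 t=0,i=11
  #..|#  b4=1 t=0,i=2
  .##|.  b3=0 t=0,i=0
  .#.|.  b2=0 t=0,i=10
  ..#|#  b1=1 t=0,i=3
  ...|#  b0=1 t=1,i=11
  bits 11010011 = 211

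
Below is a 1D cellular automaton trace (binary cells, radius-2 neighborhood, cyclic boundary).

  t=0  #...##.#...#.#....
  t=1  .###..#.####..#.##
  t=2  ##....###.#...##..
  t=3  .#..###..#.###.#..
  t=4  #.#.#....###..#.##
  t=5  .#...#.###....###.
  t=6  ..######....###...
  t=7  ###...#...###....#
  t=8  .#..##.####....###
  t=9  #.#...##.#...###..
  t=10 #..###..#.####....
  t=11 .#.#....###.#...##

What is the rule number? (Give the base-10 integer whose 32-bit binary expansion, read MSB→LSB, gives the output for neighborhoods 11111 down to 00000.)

1283595183

  [31] ##### => .  t=6,i=4
  [30] ####. => #  t=1,i=10
  [29] ###.# => .  t=2,i=8
  [28] ###.. => .  t=1,i=3
  [27] ##.## => #  t=1,i=0
  [26] ##.#. => #  t=0,i=6
  [25] ##..# => .  t=1,i=4
  [24] ##... => .  t=2,i=2
  [23] #.### => #  t=1,i=1
  [22] #.##. => .  t=1,i=16
  [21] #.#.# => .  t=4,i=2
  [20] #.#.. => .  t=0,i=7
  [19] #..## => .  t=2,i=17
  [18] #..#. => .  t=1,i=5
  [17] #...# => #  t=0,i=2
  [16] #.... => .  t=0,i=15
  [15] .#### => .  t=1,i=9
  [14] .###. => .  t=1,i=2
  [13] .##.# => .  t=0,i=5
  [12] .##.. => #  t=2,i=1
  [11] .#.## => #  t=1,i=7
  [10] .#.#. => .  t=0,i=12
  [9] .#..# => #  t=3,i=2
  [8] .#... => #  t=0,i=1
  [7] ..### => #  t=2,i=6
  [6] ..##. => .  t=0,i=4
  [5] ..#.# => #  t=0,i=11
  [4] ..#.. => .  t=0,i=0
  [3] ...## => #  t=0,i=3
  [2] ...#. => #  t=0,i=10
  [1] ....# => #  t=0,i=16
  [0] ..... => #  t=6,i=17
  bits 01001100100000100001101110101111 = 1283595183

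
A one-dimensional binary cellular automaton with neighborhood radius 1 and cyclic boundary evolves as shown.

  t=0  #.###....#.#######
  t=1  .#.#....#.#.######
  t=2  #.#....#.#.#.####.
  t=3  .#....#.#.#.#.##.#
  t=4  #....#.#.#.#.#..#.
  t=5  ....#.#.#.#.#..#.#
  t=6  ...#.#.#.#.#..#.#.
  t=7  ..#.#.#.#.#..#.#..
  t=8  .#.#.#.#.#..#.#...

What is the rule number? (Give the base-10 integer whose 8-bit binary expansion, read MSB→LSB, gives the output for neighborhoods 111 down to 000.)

  nb ###: next=#  (t=0,i=3, bit7=1)
  nb ##.: next=.  (t=0,i=0, bit6=0)
  nb #.#: next=#  (t=0,i=1, bit5=1)
  nb #..: next=.  (t=0,i=5, bit4=0)
  nb .##: next=.  (t=0,i=2, bit3=0)
  nb .#.: next=.  (t=0,i=9, bit2=0)
  nb ..#: next=#  (t=0,i=8, bit1=1)
  nb ...: next=.  (t=0,i=6, bit0=0)
  bits 10100010 = 162

162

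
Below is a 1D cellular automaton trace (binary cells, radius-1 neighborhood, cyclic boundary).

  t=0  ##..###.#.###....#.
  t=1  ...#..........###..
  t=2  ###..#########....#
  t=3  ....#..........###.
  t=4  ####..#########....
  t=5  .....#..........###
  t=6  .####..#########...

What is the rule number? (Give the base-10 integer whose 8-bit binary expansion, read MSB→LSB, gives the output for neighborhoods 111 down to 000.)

3

  nb ###: next=.  (t=0,i=5, bit7=0)
  nb ##.: next=.  (t=0,i=1, bit6=0)
  nb #.#: next=.  (t=0,i=7, bit5=0)
  nb #..: next=.  (t=0,i=2, bit4=0)
  nb .##: next=.  (t=0,i=0, bit3=0)
  nb .#.: next=.  (t=0,i=8, bit2=0)
  nb ..#: next=#  (t=0,i=3, bit1=1)
  nb ...: next=#  (t=0,i=14, bit0=1)
  bits 00000011 = 3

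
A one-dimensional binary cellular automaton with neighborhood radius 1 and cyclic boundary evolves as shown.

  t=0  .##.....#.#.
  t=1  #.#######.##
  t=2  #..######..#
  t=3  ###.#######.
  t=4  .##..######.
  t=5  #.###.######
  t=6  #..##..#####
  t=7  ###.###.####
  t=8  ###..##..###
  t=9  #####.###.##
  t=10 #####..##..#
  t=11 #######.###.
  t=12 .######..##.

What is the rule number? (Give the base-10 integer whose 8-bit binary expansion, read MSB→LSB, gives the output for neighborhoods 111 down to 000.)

215

  [7] ### => #  t=1,i=3
  [6] ##. => #  t=0,i=2
  [5] #.# => .  t=0,i=9
  [4] #.. => #  t=0,i=3
  [3] .## => .  t=0,i=1
  [2] .#. => #  t=0,i=8
  [1] ..# => #  t=0,i=0
  [0] ... => #  t=0,i=4
  bits 11010111 = 215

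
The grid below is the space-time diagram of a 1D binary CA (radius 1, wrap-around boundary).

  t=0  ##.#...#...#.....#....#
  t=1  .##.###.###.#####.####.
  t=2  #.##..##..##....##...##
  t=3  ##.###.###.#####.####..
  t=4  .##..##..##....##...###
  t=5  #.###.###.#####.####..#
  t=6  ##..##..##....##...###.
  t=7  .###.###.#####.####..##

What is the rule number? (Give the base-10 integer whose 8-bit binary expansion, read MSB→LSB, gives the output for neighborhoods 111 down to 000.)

115

  ### -> .   bit 7 = 0  t=0,i=0
  ##. -> #   bit 6 = 1  t=0,i=1
  #.# -> #   bit 5 = 1  t=0,i=2
  #.. -> #   bit 4 = 1  t=0,i=4
  .## -> .   bit 3 = 0  t=0,i=22
  .#. -> .   bit 2 = 0  t=0,i=3
  ..# -> #   bit 1 = 1  t=0,i=6
  ... -> #   bit 0 = 1  t=0,i=5
  bits 01110011 = 115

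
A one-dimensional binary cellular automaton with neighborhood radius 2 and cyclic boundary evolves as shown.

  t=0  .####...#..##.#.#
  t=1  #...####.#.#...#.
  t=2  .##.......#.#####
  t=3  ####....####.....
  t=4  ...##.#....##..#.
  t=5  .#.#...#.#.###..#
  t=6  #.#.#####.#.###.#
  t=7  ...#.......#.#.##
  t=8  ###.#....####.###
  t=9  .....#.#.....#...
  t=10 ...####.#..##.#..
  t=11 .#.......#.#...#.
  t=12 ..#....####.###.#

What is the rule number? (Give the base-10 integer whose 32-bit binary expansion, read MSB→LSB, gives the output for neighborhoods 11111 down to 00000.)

457334630

  nb #####: next=.  (t=2,i=14, bit31=0)
  nb ####.: next=.  (t=0,i=3, bit30=0)
  nb ###.#: next=.  (t=1,i=7, bit29=0)
  nb ###..: next=#  (t=0,i=4, bit28=1)
  nb ##.##: next=#  (t=2,i=0, bit27=1)
  nb ##.#.: next=.  (t=0,i=13, bit26=0)
  nb ##..#: next=#  (t=4,i=13, bit25=1)
  nb ##...: next=#  (t=0,i=5, bit24=1)
  nb #.###: next=.  (t=0,i=1, bit23=0)
  nb #.##.: next=#  (t=2,i=1, bit22=1)
  nb #.#.#: next=.  (t=0,i=14, bit21=0)
  nb #.#..: next=.  (t=1,i=0, bit20=0)
  nb #..##: next=.  (t=0,i=10, bit19=0)
  nb #..#.: next=.  (t=4,i=14, bit18=0)
  nb #...#: next=#  (t=0,i=6, bit17=1)
  nb #....: next=.  (t=2,i=4, bit16=0)
  nb .####: next=.  (t=0,i=2, bit15=0)
  nb .###.: next=#  (t=5,i=12, bit14=1)
  nb .##.#: next=.  (t=0,i=12, bit13=0)
  nb .##..: next=#  (t=2,i=2, bit12=1)
  nb .#.##: next=#  (t=0,i=0, bit11=1)
  nb .#.#.: next=#  (t=0,i=15, bit10=1)
  nb .#..#: next=#  (t=0,i=9, bit9=1)
  nb .#...: next=#  (t=1,i=1, bit8=1)
  nb ..###: next=.  (t=1,i=4, bit7=0)
  nb ..##.: next=#  (t=0,i=11, bit6=1)
  nb ..#.#: next=#  (t=1,i=15, bit5=1)
  nb ..#..: next=.  (t=0,i=8, bit4=0)
  nb ...##: next=.  (t=1,i=3, bit3=0)
  nb ...#.: next=#  (t=0,i=7, bit2=1)
  nb ....#: next=#  (t=2,i=8, bit1=1)
  nb .....: next=.  (t=2,i=5, bit0=0)
  bits 00011011010000100101111101100110 = 457334630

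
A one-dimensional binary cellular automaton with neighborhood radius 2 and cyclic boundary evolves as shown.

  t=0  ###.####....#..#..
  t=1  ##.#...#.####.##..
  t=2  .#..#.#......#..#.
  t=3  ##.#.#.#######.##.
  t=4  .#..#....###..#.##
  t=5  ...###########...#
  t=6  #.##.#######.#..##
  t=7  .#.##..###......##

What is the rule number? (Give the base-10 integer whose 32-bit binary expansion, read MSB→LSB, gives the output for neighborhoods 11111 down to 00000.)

  [31] ##### => #  t=3,i=9
  [30] ####. => .  t=0,i=6
  [29] ###.# => .  t=0,i=2
  [28] ###.. => #  t=0,i=7
  [27] ##.## => #  t=0,i=3
  [26] ##.#. => .  t=1,i=2
  [25] ##..# => #  t=1,i=16
  [24] ##... => .  t=0,i=8
  [23] #.### => .  t=0,i=4
  [22] #.##. => .  t=1,i=14
  [21] #.#.# => .  t=3,i=3
  [20] #.#.. => .  t=1,i=3
  [19] #..## => .  t=0,i=17
  [18] #..#. => #  t=0,i=14
  [17] #...# => .  t=1,i=5
  [16] #.... => #  t=0,i=9
  [15] .#### => .  t=0,i=5
  [14] .###. => #  t=0,i=1
  [13] .##.# => #  t=1,i=1
  [12] .##.. => .  t=1,i=15
  [11] .#.## => .  t=1,i=8
  [10] .#.#. => #  t=2,i=5
  [9] .#..# => .  t=0,i=13
  [8] .#... => #  t=1,i=4
  [7] ..### => #  t=0,i=0
  [6] ..##. => .  t=1,i=0
  [5] ..#.# => .  t=1,i=7
  [4] ..#.. => #  t=0,i=12
  [3] ...## => #  t=4,i=8
  [2] ...#. => #  t=0,i=11
  [1] ....# => #  t=0,i=10
  [0] ..... => #  t=2,i=9
  bits 10011010000001010110010110011111 = 2584044959

2584044959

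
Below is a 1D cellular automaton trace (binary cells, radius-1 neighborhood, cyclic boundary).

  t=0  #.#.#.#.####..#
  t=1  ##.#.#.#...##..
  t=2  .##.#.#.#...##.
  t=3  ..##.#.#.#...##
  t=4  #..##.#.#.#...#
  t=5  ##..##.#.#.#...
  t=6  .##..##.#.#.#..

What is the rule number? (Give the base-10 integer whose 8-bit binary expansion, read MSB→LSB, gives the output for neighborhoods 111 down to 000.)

112

  [7] ### => .  t=0,i=9
  [6] ##. => #  t=0,i=0
  [5] #.# => #  t=0,i=1
  [4] #.. => #  t=0,i=12
  [3] .## => .  t=0,i=8
  [2] .#. => .  t=0,i=2
  [1] ..# => .  t=0,i=13
  [0] ... => .  t=1,i=9
  bits 01110000 = 112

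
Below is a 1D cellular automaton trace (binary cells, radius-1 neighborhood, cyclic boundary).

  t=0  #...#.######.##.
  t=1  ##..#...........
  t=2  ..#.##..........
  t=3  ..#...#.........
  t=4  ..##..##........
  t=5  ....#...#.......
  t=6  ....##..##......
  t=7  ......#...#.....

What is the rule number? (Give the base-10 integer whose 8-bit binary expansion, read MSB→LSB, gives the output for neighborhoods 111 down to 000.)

20

  ### -> .   bit 7 = 0  t=0,i=7
  ##. -> .   bit 6 = 0  t=0,i=11
  #.# -> .   bit 5 = 0  t=0,i=5
  #.. -> #   bit 4 = 1  t=0,i=1
  .## -> .   bit 3 = 0  t=0,i=6
  .#. -> #   bit 2 = 1  t=0,i=0
  ..# -> .   bit 1 = 0  t=0,i=3
  ... -> .   bit 0 = 0  t=0,i=2
  bits 00010100 = 20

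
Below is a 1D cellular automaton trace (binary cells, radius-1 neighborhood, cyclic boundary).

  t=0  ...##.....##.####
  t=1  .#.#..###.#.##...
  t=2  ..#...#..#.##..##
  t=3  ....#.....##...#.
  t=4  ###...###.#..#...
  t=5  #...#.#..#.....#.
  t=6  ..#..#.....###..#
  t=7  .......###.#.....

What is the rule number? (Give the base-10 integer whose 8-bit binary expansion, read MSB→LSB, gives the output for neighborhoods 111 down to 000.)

  [7] ### => .  t=0,i=14
  [6] ##. => .  t=0,i=4
  [5] #.# => #  t=0,i=12
  [4] #.. => .  t=0,i=0
  [3] .## => #  t=0,i=3
  [2] .#. => .  t=1,i=1
  [1] ..# => .  t=0,i=2
  [0] ... => #  t=0,i=1
  bits 00101001 = 41

41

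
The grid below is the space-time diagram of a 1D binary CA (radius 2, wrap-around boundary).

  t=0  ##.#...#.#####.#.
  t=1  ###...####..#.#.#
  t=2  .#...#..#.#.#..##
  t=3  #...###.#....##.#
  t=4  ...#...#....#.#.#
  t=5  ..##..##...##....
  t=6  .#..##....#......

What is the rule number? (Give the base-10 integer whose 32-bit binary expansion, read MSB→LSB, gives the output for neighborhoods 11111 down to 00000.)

  [31] ##### => .  t=0,i=11
  [30] ####. => #  t=0,i=12
  [29] ###.# => .  t=0,i=13
  [28] ###.. => .  t=1,i=2
  [27] ##.## => .  t=3,i=15
  [26] ##.#. => #  t=0,i=2
  [25] ##..# => #  t=1,i=10
  [24] ##... => .  t=1,i=3
  [23] #.### => #  t=0,i=9
  [22] #.##. => #  t=0,i=0
  [21] #.#.# => .  t=0,i=15
  [20] #.#.. => .  t=0,i=3
  [19] #..## => #  t=2,i=14
  [18] #..#. => .  t=1,i=11
  [17] #...# => .  t=0,i=5
  [16] #.... => .  t=3,i=10
  [15] .#### => .  t=0,i=10
  [14] .###. => .  t=3,i=5
  [13] .##.# => #  t=0,i=1
  [12] .##.. => .  t=3,i=0
  [11] .#.## => #  t=0,i=8
  [10] .#.#. => .  t=1,i=13
  [9] .#..# => #  t=2,i=6
  [8] .#... => .  t=0,i=4
  [7] ..### => .  t=1,i=6
  [6] ..##. => .  t=2,i=15
  [5] ..#.# => #  t=0,i=7
  [4] ..#.. => #  t=2,i=5
  [3] ...## => #  t=1,i=5
  [2] ...#. => #  t=0,i=6
  [1] ....# => .  t=3,i=11
  [0] ..... => .  t=5,i=15
  bits 01000110110010000010101000111100 = 1187523132

1187523132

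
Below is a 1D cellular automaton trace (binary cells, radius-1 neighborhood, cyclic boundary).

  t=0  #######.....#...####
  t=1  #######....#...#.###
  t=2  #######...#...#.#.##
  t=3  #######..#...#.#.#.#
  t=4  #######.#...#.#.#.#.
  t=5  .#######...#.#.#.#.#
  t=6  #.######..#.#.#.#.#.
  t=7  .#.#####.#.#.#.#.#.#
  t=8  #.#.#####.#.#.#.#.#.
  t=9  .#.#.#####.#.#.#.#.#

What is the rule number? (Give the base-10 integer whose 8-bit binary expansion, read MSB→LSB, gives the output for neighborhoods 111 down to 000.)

  [7] ### => #  t=0,i=0
  [6] ##. => #  t=0,i=6
  [5] #.# => #  t=1,i=16
  [4] #.. => .  t=0,i=7
  [3] .## => .  t=0,i=16
  [2] .#. => .  t=0,i=12
  [1] ..# => #  t=0,i=11
  [0] ... => .  t=0,i=8
  bits 11100010 = 226

226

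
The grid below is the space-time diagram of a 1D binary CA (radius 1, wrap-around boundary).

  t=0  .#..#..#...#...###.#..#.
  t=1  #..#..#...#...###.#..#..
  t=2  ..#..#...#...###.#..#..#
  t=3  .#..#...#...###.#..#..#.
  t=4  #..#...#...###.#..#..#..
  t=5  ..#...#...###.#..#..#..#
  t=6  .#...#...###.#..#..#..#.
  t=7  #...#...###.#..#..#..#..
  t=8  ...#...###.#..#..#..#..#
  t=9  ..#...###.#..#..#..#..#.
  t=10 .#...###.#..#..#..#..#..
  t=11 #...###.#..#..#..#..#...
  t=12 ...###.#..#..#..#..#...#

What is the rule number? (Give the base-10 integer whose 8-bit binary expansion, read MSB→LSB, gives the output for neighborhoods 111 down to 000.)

170

  nb ###: next=#  (t=0,i=16, bit7=1)
  nb ##.: next=.  (t=0,i=17, bit6=0)
  nb #.#: next=#  (t=0,i=18, bit5=1)
  nb #..: next=.  (t=0,i=2, bit4=0)
  nb .##: next=#  (t=0,i=15, bit3=1)
  nb .#.: next=.  (t=0,i=1, bit2=0)
  nb ..#: next=#  (t=0,i=0, bit1=1)
  nb ...: next=.  (t=0,i=9, bit0=0)
  bits 10101010 = 170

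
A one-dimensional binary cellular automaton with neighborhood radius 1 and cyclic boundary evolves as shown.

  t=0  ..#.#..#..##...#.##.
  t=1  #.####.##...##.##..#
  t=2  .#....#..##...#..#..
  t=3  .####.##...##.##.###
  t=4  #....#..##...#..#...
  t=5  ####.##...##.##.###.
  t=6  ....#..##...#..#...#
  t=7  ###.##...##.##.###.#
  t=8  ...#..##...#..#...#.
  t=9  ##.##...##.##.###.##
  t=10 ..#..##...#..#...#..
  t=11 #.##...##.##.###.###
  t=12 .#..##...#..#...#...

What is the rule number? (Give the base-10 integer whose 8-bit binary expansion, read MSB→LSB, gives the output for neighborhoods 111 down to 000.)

53

  nb ###: next=.  (t=1,i=3, bit7=0)
  nb ##.: next=.  (t=0,i=11, bit6=0)
  nb #.#: next=#  (t=0,i=3, bit5=1)
  nb #..: next=#  (t=0,i=5, bit4=1)
  nb .##: next=.  (t=0,i=10, bit3=0)
  nb .#.: next=#  (t=0,i=2, bit2=1)
  nb ..#: next=.  (t=0,i=1, bit1=0)
  nb ...: next=#  (t=0,i=0, bit0=1)
  bits 00110101 = 53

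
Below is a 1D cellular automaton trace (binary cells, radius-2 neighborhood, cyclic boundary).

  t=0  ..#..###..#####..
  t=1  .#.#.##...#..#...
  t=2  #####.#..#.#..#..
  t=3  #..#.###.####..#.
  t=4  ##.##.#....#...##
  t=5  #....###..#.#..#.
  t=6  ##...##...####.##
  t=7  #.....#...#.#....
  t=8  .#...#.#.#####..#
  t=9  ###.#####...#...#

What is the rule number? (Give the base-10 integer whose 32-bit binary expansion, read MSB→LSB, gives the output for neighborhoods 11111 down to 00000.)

1144020900

  nb #####: next=.  (t=0,i=12, bit31=0)
  nb ####.: next=#  (t=0,i=13, bit30=1)
  nb ###.#: next=.  (t=2,i=4, bit29=0)
  nb ###..: next=.  (t=0,i=7, bit28=0)
  nb ##.##: next=.  (t=3,i=8, bit27=0)
  nb ##.#.: next=#  (t=2,i=5, bit26=1)
  nb ##..#: next=.  (t=0,i=8, bit25=0)
  nb ##...: next=.  (t=0,i=15, bit24=0)
  nb #.###: next=.  (t=3,i=5, bit23=0)
  nb #.##.: next=.  (t=1,i=5, bit22=0)
  nb #.#.#: next=#  (t=1,i=3, bit21=1)
  nb #.#..: next=#  (t=2,i=6, bit20=1)
  nb #..##: next=.  (t=0,i=4, bit19=0)
  nb #..#.: next=.  (t=1,i=12, bit18=0)
  nb #...#: next=.  (t=1,i=8, bit17=0)
  nb #....: next=.  (t=0,i=16, bit16=0)
  nb .####: next=.  (t=0,i=11, bit15=0)
  nb .###.: next=#  (t=0,i=6, bit14=1)
  nb .##.#: next=.  (t=4,i=4, bit13=0)
  nb .##..: next=#  (t=1,i=6, bit12=1)
  nb .#.##: next=#  (t=1,i=4, bit11=1)
  nb .#.#.: next=#  (t=1,i=2, bit10=1)
  nb .#..#: next=#  (t=0,i=3, bit9=1)
  nb .#...: next=#  (t=1,i=14, bit8=1)
  nb ..###: next=#  (t=0,i=5, bit7=1)
  nb ..##.: next=.  (t=6,i=5, bit6=0)
  nb ..#.#: next=#  (t=1,i=1, bit5=1)
  nb ..#..: next=.  (t=0,i=2, bit4=0)
  nb ...##: next=.  (t=4,i=14, bit3=0)
  nb ...#.: next=#  (t=0,i=1, bit2=1)
  nb ....#: next=.  (t=0,i=0, bit1=0)
  nb .....: next=.  (t=7,i=3, bit0=0)
  bits 01000100001100000101111110100100 = 1144020900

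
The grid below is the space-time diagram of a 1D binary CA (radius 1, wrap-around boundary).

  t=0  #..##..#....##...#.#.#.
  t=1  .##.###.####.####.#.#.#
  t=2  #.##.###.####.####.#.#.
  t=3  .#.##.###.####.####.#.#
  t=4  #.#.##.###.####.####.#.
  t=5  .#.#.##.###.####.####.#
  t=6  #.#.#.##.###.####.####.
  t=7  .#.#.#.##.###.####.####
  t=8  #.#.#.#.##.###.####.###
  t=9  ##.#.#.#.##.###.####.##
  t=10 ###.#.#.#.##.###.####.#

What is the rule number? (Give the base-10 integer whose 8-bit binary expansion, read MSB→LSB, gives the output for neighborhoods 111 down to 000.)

  ### -> #   bit 7 = 1  t=1,i=5
  ##. -> #   bit 6 = 1  t=0,i=4
  #.# -> #   bit 5 = 1  t=0,i=18
  #.. -> #   bit 4 = 1  t=0,i=1
  .## -> .   bit 3 = 0  t=0,i=3
  .#. -> .   bit 2 = 0  t=0,i=0
  ..# -> #   bit 1 = 1  t=0,i=2
  ... -> #   bit 0 = 1  t=0,i=9
  bits 11110011 = 243

243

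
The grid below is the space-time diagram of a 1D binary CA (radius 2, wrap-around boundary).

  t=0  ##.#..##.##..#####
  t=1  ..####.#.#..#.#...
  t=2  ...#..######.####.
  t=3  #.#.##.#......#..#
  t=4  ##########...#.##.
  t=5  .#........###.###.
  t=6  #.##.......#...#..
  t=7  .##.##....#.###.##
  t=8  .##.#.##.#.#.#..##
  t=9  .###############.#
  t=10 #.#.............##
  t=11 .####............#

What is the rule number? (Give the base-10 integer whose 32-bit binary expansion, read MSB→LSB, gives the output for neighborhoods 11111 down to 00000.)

  [31] ##### => .  t=0,i=15
  [30] ####. => .  t=0,i=0
  [29] ###.# => .  t=0,i=1
  [28] ###.. => .  t=2,i=16
  [27] ##.## => .  t=0,i=8
  [26] ##.#. => #  t=0,i=2
  [25] ##..# => .  t=0,i=11
  [24] ##... => #  t=2,i=17
  [23] #.### => .  t=2,i=13
  [22] #.##. => #  t=0,i=9
  [21] #.#.# => #  t=1,i=7
  [20] #.#.. => #  t=0,i=3
  [19] #..## => #  t=0,i=5
  [18] #..#. => #  t=1,i=11
  [17] #...# => #  t=4,i=11
  [16] #.... => #  t=1,i=16
  [15] .#### => #  t=0,i=14
  [14] .###. => #  t=5,i=11
  [13] .##.# => #  t=0,i=7
  [12] .##.. => .  t=0,i=10
  [11] .#.## => #  t=3,i=3
  [10] .#.#. => #  t=1,i=8
  [9] .#..# => #  t=0,i=4
  [8] .#... => #  t=1,i=15
  [7] ..### => .  t=0,i=13
  [6] ..##. => .  t=0,i=6
  [5] ..#.# => .  t=1,i=12
  [4] ..#.. => .  t=2,i=3
  [3] ...## => .  t=1,i=1
  [2] ...#. => #  t=2,i=2
  [1] ....# => .  t=1,i=0
  [0] ..... => .  t=1,i=17
  bits 00000101011111111110111100000100 = 92270340

92270340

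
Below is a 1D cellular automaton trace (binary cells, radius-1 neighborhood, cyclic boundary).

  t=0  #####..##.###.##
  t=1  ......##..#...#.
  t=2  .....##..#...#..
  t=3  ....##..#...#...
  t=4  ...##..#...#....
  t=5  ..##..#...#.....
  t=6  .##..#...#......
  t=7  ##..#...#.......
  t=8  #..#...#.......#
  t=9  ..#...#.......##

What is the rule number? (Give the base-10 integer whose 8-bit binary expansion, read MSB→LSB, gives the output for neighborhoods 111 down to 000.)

  ###|.  b7=0 t=0,i=0
  ##.|.  b6=0 t=0,i=4
  #.#|.  b5=0 t=0,i=9
  #..|.  b4=0 t=0,i=5
  .##|#  b3=1 t=0,i=7
  .#.|.  b2=0 t=1,i=10
  ..#|#  b1=1 t=0,i=6
  ...|.  b0=0 t=1,i=0
  bits 00001010 = 10

10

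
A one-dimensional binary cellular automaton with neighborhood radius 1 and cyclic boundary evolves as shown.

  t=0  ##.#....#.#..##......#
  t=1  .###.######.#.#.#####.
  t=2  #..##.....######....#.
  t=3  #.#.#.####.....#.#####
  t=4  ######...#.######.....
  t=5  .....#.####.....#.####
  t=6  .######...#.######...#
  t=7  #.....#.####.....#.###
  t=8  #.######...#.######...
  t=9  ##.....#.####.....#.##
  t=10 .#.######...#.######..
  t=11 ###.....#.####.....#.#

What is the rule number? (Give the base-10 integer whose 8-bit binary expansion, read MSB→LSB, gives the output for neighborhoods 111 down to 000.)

103

  ###|.  b7=0 t=0,i=0
  ##.|#  b6=1 t=0,i=1
  #.#|#  b5=1 t=0,i=2
  #..|.  b4=0 t=0,i=4
  .##|.  b3=0 t=0,i=13
  .#.|#  b2=1 t=0,i=3
  ..#|#  b1=1 t=0,i=7
  ...|#  b0=1 t=0,i=5
  bits 01100111 = 103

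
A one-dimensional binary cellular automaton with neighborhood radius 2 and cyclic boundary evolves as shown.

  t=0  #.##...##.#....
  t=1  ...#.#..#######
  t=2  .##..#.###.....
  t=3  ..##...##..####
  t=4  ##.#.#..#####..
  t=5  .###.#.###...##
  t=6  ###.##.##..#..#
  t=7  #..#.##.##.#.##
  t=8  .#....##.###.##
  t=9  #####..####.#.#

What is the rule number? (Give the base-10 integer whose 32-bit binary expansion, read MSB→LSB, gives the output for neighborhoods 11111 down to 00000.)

  ##### -> .   bit 31 = 0  t=1,i=10
  ####. -> .   bit 30 = 0  t=1,i=13
  ###.# -> .   bit 29 = 0  t=5,i=3
  ###.. -> .   bit 28 = 0  t=1,i=14
  ##.## -> #   bit 27 = 1  t=5,i=0
  ##.#. -> #   bit 26 = 1  t=0,i=9
  ##..# -> #   bit 25 = 1  t=2,i=3
  ##... -> .   bit 24 = 0  t=0,i=4
  #.### -> #   bit 23 = 1  t=2,i=7
  #.##. -> .   bit 22 = 0  t=0,i=2
  #.#.# -> #   bit 21 = 1  t=4,i=3
  #.#.. -> #   bit 20 = 1  t=0,i=10
  #..## -> #   bit 19 = 1  t=1,i=7
  #..#. -> .   bit 18 = 0  t=2,i=4
  #...# -> #   bit 17 = 1  t=0,i=5
  #.... -> #   bit 16 = 1  t=0,i=12
  .#### -> #   bit 15 = 1  t=1,i=9
  .###. -> #   bit 14 = 1  t=2,i=8
  .##.# -> #   bit 13 = 1  t=0,i=8
  .##.. -> #   bit 12 = 1  t=0,i=3
  .#.## -> .   bit 11 = 0  t=0,i=1
  .#.#. -> .   bit 10 = 0  t=1,i=4
  .#..# -> .   bit 9 = 0  t=1,i=6
  .#... -> #   bit 8 = 1  t=0,i=11
  ..### -> #   bit 7 = 1  t=1,i=8
  ..##. -> .   bit 6 = 0  t=0,i=7
  ..#.# -> .   bit 5 = 0  t=0,i=0
  ..#.. -> #   bit 4 = 1  t=6,i=11
  ...## -> .   bit 3 = 0  t=0,i=6
  ...#. -> #   bit 2 = 1  t=0,i=14
  ....# -> #   bit 1 = 1  t=0,i=13
  ..... -> #   bit 0 = 1  t=2,i=12
  bits 00001110101110111111000110010111 = 247198103

247198103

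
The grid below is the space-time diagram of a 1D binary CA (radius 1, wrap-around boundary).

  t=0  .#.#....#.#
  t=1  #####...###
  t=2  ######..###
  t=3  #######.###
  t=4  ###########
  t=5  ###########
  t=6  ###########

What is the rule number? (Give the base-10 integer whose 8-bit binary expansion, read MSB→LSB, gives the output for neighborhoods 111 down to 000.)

  [7] ### => #  t=1,i=0
  [6] ##. => #  t=1,i=4
  [5] #.# => #  t=0,i=0
  [4] #.. => #  t=0,i=4
  [3] .## => #  t=1,i=8
  [2] .#. => #  t=0,i=1
  [1] ..# => .  t=0,i=7
  [0] ... => .  t=0,i=5
  bits 11111100 = 252

252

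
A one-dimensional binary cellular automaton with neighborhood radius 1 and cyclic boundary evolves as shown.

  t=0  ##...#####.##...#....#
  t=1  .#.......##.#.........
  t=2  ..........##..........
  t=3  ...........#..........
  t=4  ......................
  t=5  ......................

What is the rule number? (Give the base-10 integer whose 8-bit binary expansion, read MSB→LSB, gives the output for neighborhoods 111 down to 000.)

96

  nb ###: next=.  (t=0,i=0, bit7=0)
  nb ##.: next=#  (t=0,i=1, bit6=1)
  nb #.#: next=#  (t=0,i=10, bit5=1)
  nb #..: next=.  (t=0,i=2, bit4=0)
  nb .##: next=.  (t=0,i=5, bit3=0)
  nb .#.: next=.  (t=0,i=16, bit2=0)
  nb ..#: next=.  (t=0,i=4, bit1=0)
  nb ...: next=.  (t=0,i=3, bit0=0)
  bits 01100000 = 96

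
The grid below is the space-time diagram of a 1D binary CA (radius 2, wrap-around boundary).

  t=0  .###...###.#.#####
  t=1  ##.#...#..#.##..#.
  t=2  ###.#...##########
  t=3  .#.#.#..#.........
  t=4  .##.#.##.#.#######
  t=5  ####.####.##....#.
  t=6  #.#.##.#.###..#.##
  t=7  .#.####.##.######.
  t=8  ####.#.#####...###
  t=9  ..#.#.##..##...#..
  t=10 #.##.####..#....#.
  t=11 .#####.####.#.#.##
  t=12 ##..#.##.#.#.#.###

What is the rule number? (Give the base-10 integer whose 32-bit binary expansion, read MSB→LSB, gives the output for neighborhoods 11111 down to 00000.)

  nb #####: next=.  (t=0,i=15, bit31=0)
  nb ####.: next=#  (t=0,i=16, bit30=1)
  nb ###.#: next=.  (t=0,i=9, bit29=0)
  nb ###..: next=#  (t=0,i=3, bit28=1)
  nb ##.##: next=#  (t=0,i=0, bit27=1)
  nb ##.#.: next=#  (t=0,i=10, bit26=1)
  nb ##..#: next=#  (t=1,i=14, bit25=1)
  nb ##...: next=.  (t=0,i=4, bit24=0)
  nb #.###: next=#  (t=0,i=1, bit23=1)
  nb #.##.: next=#  (t=1,i=0, bit22=1)
  nb #.#.#: next=.  (t=0,i=11, bit21=0)
  nb #.#..: next=.  (t=1,i=3, bit20=0)
  nb #..##: next=.  (t=9,i=9, bit19=0)
  nb #..#.: next=#  (t=1,i=9, bit18=1)
  nb #...#: next=.  (t=0,i=5, bit17=0)
  nb #....: next=.  (t=3,i=10, bit16=0)
  nb .####: next=.  (t=0,i=14, bit15=0)
  nb .###.: next=.  (t=0,i=2, bit14=0)
  nb .##.#: next=#  (t=1,i=1, bit13=1)
  nb .##..: next=#  (t=1,i=13, bit12=1)
  nb .#.##: next=#  (t=0,i=12, bit11=1)
  nb .#.#.: next=#  (t=3,i=2, bit10=1)
  nb .#..#: next=#  (t=1,i=8, bit9=1)
  nb .#...: next=#  (t=1,i=4, bit8=1)
  nb ..###: next=#  (t=0,i=7, bit7=1)
  nb ..##.: next=.  (t=9,i=10, bit6=0)
  nb ..#.#: next=#  (t=1,i=10, bit5=1)
  nb ..#..: next=.  (t=1,i=7, bit4=0)
  nb ...##: next=.  (t=0,i=6, bit3=0)
  nb ...#.: next=.  (t=1,i=6, bit2=0)
  nb ....#: next=#  (t=3,i=17, bit1=1)
  nb .....: next=#  (t=3,i=11, bit0=1)
  bits 01011110110001000011111110100011 = 1589919651

1589919651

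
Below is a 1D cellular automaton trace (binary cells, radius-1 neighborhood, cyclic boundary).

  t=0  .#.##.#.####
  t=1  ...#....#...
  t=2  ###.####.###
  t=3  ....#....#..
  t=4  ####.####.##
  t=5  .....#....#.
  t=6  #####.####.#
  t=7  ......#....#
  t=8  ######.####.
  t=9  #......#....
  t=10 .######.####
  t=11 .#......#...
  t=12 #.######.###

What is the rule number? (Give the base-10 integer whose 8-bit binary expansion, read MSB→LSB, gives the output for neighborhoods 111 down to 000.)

27

  ###|.  b7=0 t=0,i=9
  ##.|.  b6=0 t=0,i=4
  #.#|.  b5=0 t=0,i=0
  #..|#  b4=1 t=1,i=4
  .##|#  b3=1 t=0,i=3
  .#.|.  b2=0 t=0,i=1
  ..#|#  b1=1 t=1,i=2
  ...|#  b0=1 t=1,i=0
  bits 00011011 = 27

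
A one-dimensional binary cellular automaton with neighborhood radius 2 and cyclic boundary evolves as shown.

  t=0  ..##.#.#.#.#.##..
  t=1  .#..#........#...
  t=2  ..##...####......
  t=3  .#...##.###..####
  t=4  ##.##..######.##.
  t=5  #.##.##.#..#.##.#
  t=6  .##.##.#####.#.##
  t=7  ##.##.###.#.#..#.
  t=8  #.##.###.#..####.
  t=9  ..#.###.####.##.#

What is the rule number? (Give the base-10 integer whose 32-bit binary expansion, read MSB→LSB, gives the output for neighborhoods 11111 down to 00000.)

  ##### -> .   bit 31 = 0  t=4,i=9
  ####. -> #   bit 30 = 1  t=2,i=9
  ###.# -> .   bit 29 = 0  t=3,i=16
  ###.. -> #   bit 28 = 1  t=2,i=10
  ##.## -> #   bit 27 = 1  t=3,i=7
  ##.#. -> #   bit 26 = 1  t=0,i=4
  ##..# -> #   bit 25 = 1  t=3,i=11
  ##... -> .   bit 24 = 0  t=0,i=15
  #.### -> #   bit 23 = 1  t=3,i=8
  #.##. -> #   bit 22 = 1  t=0,i=13
  #.#.# -> .   bit 21 = 0  t=0,i=5
  #.#.. -> #   bit 20 = 1  t=3,i=1
  #..## -> #   bit 19 = 1  t=3,i=12
  #..#. -> #   bit 18 = 1  t=1,i=3
  #...# -> #   bit 17 = 1  t=2,i=5
  #.... -> .   bit 16 = 0  t=0,i=16
  .#### -> #   bit 15 = 1  t=2,i=8
  .###. -> #   bit 14 = 1  t=3,i=9
  .##.# -> .   bit 13 = 0  t=0,i=3
  .##.. -> .   bit 12 = 0  t=0,i=14
  .#.## -> .   bit 11 = 0  t=0,i=12
  .#.#. -> .   bit 10 = 0  t=0,i=6
  .#..# -> #   bit 9 = 1  t=1,i=2
  .#... -> .   bit 8 = 0  t=1,i=5
  ..### -> .   bit 7 = 0  t=2,i=7
  ..##. -> .   bit 6 = 0  t=0,i=2
  ..#.# -> #   bit 5 = 1  t=5,i=11
  ..#.. -> .   bit 4 = 0  t=1,i=1
  ...## -> #   bit 3 = 1  t=0,i=1
  ...#. -> .   bit 2 = 0  t=1,i=0
  ....# -> .   bit 1 = 0  t=0,i=0
  ..... -> #   bit 0 = 1  t=1,i=7
  bits 01011110110111101100001000101001 = 1591657001

1591657001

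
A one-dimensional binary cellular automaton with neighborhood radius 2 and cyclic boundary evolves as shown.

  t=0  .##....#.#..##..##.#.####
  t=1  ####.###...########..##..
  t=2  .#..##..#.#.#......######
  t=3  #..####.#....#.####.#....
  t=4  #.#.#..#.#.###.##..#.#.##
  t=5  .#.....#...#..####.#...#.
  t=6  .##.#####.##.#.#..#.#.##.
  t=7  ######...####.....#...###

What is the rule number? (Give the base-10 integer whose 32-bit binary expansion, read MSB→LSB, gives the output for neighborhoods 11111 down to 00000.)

264810879

  ##### -> .   bit 31 = 0  t=1,i=13
  ####. -> .   bit 30 = 0  t=0,i=23
  ###.# -> .   bit 29 = 0  t=0,i=24
  ###.. -> .   bit 28 = 0  t=1,i=7
  ##.## -> #   bit 27 = 1  t=0,i=0
  ##.#. -> #   bit 26 = 1  t=0,i=18
  ##..# -> #   bit 25 = 1  t=0,i=14
  ##... -> #   bit 24 = 1  t=0,i=3
  #.### -> #   bit 23 = 1  t=0,i=21
  #.##. -> #   bit 22 = 1  t=0,i=1
  #.#.# -> .   bit 21 = 0  t=0,i=19
  #.#.. -> .   bit 20 = 0  t=0,i=9
  #..## -> #   bit 19 = 1  t=0,i=11
  #..#. -> .   bit 18 = 0  t=2,i=7
  #...# -> .   bit 17 = 0  t=1,i=9
  #.... -> .   bit 16 = 0  t=0,i=4
  .#### -> #   bit 15 = 1  t=0,i=22
  .###. -> .   bit 14 = 0  t=1,i=6
  .##.# -> #   bit 13 = 1  t=0,i=17
  .##.. -> #   bit 12 = 1  t=0,i=2
  .#.## -> .   bit 11 = 0  t=0,i=20
  .#.#. -> .   bit 10 = 0  t=0,i=8
  .#..# -> .   bit 9 = 0  t=0,i=10
  .#... -> #   bit 8 = 1  t=2,i=13
  ..### -> .   bit 7 = 0  t=1,i=0
  ..##. -> #   bit 6 = 1  t=0,i=12
  ..#.# -> #   bit 5 = 1  t=0,i=7
  ..#.. -> #   bit 4 = 1  t=3,i=0
  ...## -> #   bit 3 = 1  t=1,i=10
  ...#. -> #   bit 2 = 1  t=0,i=6
  ....# -> #   bit 1 = 1  t=0,i=5
  ..... -> #   bit 0 = 1  t=2,i=15
  bits 00001111110010001011000101111111 = 264810879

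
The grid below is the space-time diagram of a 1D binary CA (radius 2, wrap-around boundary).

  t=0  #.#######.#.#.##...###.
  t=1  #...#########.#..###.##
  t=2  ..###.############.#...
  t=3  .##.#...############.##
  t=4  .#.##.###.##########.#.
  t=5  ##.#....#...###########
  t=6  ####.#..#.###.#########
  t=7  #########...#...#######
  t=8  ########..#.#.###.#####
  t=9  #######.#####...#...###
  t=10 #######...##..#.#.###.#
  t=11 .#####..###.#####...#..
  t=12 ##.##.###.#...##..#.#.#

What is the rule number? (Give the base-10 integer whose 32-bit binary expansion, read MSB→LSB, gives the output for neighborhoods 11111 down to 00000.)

3867084537

  [31] ##### => #  t=0,i=4
  [30] ####. => #  t=0,i=7
  [29] ###.# => #  t=0,i=8
  [28] ###.. => .  t=1,i=0
  [27] ##.## => .  t=1,i=20
  [26] ##.#. => #  t=0,i=9
  [25] ##..# => #  t=8,i=8
  [24] ##... => .  t=0,i=16
  [23] #.### => .  t=0,i=2
  [22] #.##. => #  t=0,i=14
  [21] #.#.# => #  t=0,i=0
  [20] #.#.. => #  t=1,i=14
  [19] #..## => #  t=1,i=16
  [18] #..#. => #  t=4,i=0
  [17] #...# => #  t=0,i=17
  [16] #.... => #  t=2,i=21
  [15] .#### => .  t=0,i=3
  [14] .###. => .  t=0,i=20
  [13] .##.# => .  t=3,i=2
  [12] .##.. => .  t=0,i=15
  [11] .#.## => .  t=0,i=1
  [10] .#.#. => #  t=0,i=11
  [9] .#..# => #  t=1,i=15
  [8] .#... => .  t=2,i=20
  [7] ..### => #  t=0,i=19
  [6] ..##. => #  t=10,i=10
  [5] ..#.# => #  t=4,i=1
  [4] ..#.. => #  t=5,i=8
  [3] ...## => #  t=0,i=18
  [2] ...#. => .  t=5,i=7
  [1] ....# => .  t=2,i=0
  [0] ..... => #  t=2,i=22
  bits 11100110011111110000011011111001 = 3867084537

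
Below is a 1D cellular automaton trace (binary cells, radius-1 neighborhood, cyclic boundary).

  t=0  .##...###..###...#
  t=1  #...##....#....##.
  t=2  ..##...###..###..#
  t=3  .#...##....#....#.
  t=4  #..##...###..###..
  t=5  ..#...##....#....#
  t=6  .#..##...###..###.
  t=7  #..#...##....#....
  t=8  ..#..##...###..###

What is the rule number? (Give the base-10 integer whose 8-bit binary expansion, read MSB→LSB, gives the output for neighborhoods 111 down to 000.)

35

  ###|.  b7=0 t=0,i=7
  ##.|.  b6=0 t=0,i=2
  #.#|#  b5=1 t=0,i=0
  #..|.  b4=0 t=0,i=3
  .##|.  b3=0 t=0,i=1
  .#.|.  b2=0 t=0,i=17
  ..#|#  b1=1 t=0,i=5
  ...|#  b0=1 t=0,i=4
  bits 00100011 = 35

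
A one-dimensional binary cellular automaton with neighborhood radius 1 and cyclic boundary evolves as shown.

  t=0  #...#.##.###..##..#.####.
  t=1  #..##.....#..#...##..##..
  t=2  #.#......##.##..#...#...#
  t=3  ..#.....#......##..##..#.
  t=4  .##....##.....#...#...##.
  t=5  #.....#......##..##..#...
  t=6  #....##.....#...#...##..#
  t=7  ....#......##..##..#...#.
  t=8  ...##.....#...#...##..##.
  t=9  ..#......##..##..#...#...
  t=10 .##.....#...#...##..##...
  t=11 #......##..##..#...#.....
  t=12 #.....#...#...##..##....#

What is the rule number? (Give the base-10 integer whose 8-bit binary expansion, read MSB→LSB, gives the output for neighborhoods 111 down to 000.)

  ### -> #   bit 7 = 1  t=0,i=10
  ##. -> .   bit 6 = 0  t=0,i=7
  #.# -> .   bit 5 = 0  t=0,i=5
  #.. -> .   bit 4 = 0  t=0,i=1
  .## -> .   bit 3 = 0  t=0,i=6
  .#. -> #   bit 2 = 1  t=0,i=0
  ..# -> #   bit 1 = 1  t=0,i=3
  ... -> .   bit 0 = 0  t=0,i=2
  bits 10000110 = 134

134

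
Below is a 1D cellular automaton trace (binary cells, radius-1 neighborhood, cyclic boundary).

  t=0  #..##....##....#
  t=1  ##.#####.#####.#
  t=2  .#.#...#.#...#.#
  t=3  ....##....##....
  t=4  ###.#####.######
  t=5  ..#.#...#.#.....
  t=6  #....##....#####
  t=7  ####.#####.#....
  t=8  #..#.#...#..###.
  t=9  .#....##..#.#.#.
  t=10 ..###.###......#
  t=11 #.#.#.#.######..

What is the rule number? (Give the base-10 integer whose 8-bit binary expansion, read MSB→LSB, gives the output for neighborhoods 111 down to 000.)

89

  ### -> .   bit 7 = 0  t=1,i=0
  ##. -> #   bit 6 = 1  t=0,i=0
  #.# -> .   bit 5 = 0  t=1,i=2
  #.. -> #   bit 4 = 1  t=0,i=1
  .## -> #   bit 3 = 1  t=0,i=3
  .#. -> .   bit 2 = 0  t=2,i=1
  ..# -> .   bit 1 = 0  t=0,i=2
  ... -> #   bit 0 = 1  t=0,i=6
  bits 01011001 = 89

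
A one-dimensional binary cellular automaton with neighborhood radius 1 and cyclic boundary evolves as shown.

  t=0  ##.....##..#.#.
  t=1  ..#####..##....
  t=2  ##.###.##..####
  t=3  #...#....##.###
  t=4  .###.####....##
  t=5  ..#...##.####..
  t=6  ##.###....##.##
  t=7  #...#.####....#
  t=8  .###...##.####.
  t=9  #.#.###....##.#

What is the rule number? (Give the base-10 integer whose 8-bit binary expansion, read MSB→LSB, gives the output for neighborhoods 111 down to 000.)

  [7] ### => #  t=1,i=3
  [6] ##. => .  t=0,i=1
  [5] #.# => .  t=0,i=12
  [4] #.. => #  t=0,i=2
  [3] .## => .  t=0,i=0
  [2] .#. => .  t=0,i=11
  [1] ..# => #  t=0,i=6
  [0] ... => #  t=0,i=3
  bits 10010011 = 147

147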